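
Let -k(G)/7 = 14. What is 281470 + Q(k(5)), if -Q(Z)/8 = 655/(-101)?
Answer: 28433710/101 ≈ 2.8152e+5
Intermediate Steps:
k(G) = -98 (k(G) = -7*14 = -98)
Q(Z) = 5240/101 (Q(Z) = -5240/(-101) = -5240*(-1)/101 = -8*(-655/101) = 5240/101)
281470 + Q(k(5)) = 281470 + 5240/101 = 28433710/101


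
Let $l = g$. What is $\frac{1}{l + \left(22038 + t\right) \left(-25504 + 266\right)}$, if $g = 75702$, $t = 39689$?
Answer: $- \frac{1}{1557790324} \approx -6.4193 \cdot 10^{-10}$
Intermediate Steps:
$l = 75702$
$\frac{1}{l + \left(22038 + t\right) \left(-25504 + 266\right)} = \frac{1}{75702 + \left(22038 + 39689\right) \left(-25504 + 266\right)} = \frac{1}{75702 + 61727 \left(-25238\right)} = \frac{1}{75702 - 1557866026} = \frac{1}{-1557790324} = - \frac{1}{1557790324}$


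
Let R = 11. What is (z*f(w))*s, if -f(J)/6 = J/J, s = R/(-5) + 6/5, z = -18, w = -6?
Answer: -108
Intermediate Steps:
s = -1 (s = 11/(-5) + 6/5 = 11*(-⅕) + 6*(⅕) = -11/5 + 6/5 = -1)
f(J) = -6 (f(J) = -6*J/J = -6*1 = -6)
(z*f(w))*s = -18*(-6)*(-1) = 108*(-1) = -108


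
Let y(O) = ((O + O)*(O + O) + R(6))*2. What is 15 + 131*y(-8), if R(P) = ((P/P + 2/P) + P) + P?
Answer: 211741/3 ≈ 70580.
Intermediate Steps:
R(P) = 1 + 2*P + 2/P (R(P) = ((1 + 2/P) + P) + P = (1 + P + 2/P) + P = 1 + 2*P + 2/P)
y(O) = 80/3 + 8*O² (y(O) = ((O + O)*(O + O) + (1 + 2*6 + 2/6))*2 = ((2*O)*(2*O) + (1 + 12 + 2*(⅙)))*2 = (4*O² + (1 + 12 + ⅓))*2 = (4*O² + 40/3)*2 = (40/3 + 4*O²)*2 = 80/3 + 8*O²)
15 + 131*y(-8) = 15 + 131*(80/3 + 8*(-8)²) = 15 + 131*(80/3 + 8*64) = 15 + 131*(80/3 + 512) = 15 + 131*(1616/3) = 15 + 211696/3 = 211741/3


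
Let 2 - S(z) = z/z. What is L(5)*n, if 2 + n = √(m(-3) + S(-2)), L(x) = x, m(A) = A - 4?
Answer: -10 + 5*I*√6 ≈ -10.0 + 12.247*I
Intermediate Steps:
m(A) = -4 + A
S(z) = 1 (S(z) = 2 - z/z = 2 - 1*1 = 2 - 1 = 1)
n = -2 + I*√6 (n = -2 + √((-4 - 3) + 1) = -2 + √(-7 + 1) = -2 + √(-6) = -2 + I*√6 ≈ -2.0 + 2.4495*I)
L(5)*n = 5*(-2 + I*√6) = -10 + 5*I*√6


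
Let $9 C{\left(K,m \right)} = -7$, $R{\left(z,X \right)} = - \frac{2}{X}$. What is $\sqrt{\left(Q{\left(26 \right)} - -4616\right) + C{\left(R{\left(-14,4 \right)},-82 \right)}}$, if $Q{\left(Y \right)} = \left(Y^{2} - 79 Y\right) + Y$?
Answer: $\frac{\sqrt{29369}}{3} \approx 57.125$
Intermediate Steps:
$C{\left(K,m \right)} = - \frac{7}{9}$ ($C{\left(K,m \right)} = \frac{1}{9} \left(-7\right) = - \frac{7}{9}$)
$Q{\left(Y \right)} = Y^{2} - 78 Y$
$\sqrt{\left(Q{\left(26 \right)} - -4616\right) + C{\left(R{\left(-14,4 \right)},-82 \right)}} = \sqrt{\left(26 \left(-78 + 26\right) - -4616\right) - \frac{7}{9}} = \sqrt{\left(26 \left(-52\right) + 4616\right) - \frac{7}{9}} = \sqrt{\left(-1352 + 4616\right) - \frac{7}{9}} = \sqrt{3264 - \frac{7}{9}} = \sqrt{\frac{29369}{9}} = \frac{\sqrt{29369}}{3}$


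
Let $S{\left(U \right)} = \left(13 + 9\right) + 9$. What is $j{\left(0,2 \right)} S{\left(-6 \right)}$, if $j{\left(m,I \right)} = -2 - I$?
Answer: $-124$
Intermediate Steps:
$S{\left(U \right)} = 31$ ($S{\left(U \right)} = 22 + 9 = 31$)
$j{\left(0,2 \right)} S{\left(-6 \right)} = \left(-2 - 2\right) 31 = \left(-4\right) 31 = -124$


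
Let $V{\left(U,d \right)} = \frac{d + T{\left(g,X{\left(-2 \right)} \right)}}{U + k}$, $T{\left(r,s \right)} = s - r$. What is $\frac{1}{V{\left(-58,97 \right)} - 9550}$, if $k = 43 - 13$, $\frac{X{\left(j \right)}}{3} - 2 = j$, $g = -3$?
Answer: $- \frac{7}{66875} \approx -0.00010467$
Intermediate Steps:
$X{\left(j \right)} = 6 + 3 j$
$k = 30$ ($k = 43 - 13 = 30$)
$V{\left(U,d \right)} = \frac{3 + d}{30 + U}$ ($V{\left(U,d \right)} = \frac{d + \left(\left(6 + 3 \left(-2\right)\right) - -3\right)}{U + 30} = \frac{d + \left(\left(6 - 6\right) + 3\right)}{30 + U} = \frac{d + \left(0 + 3\right)}{30 + U} = \frac{d + 3}{30 + U} = \frac{3 + d}{30 + U}$)
$\frac{1}{V{\left(-58,97 \right)} - 9550} = \frac{1}{\frac{3 + 97}{30 - 58} - 9550} = \frac{1}{\frac{1}{-28} \cdot 100 - 9550} = \frac{1}{\left(- \frac{1}{28}\right) 100 - 9550} = \frac{1}{- \frac{25}{7} - 9550} = \frac{1}{- \frac{66875}{7}} = - \frac{7}{66875}$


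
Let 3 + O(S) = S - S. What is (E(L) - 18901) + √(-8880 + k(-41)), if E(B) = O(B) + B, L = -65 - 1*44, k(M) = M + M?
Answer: -19013 + I*√8962 ≈ -19013.0 + 94.668*I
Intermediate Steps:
O(S) = -3 (O(S) = -3 + (S - S) = -3 + 0 = -3)
k(M) = 2*M
L = -109 (L = -65 - 44 = -109)
E(B) = -3 + B
(E(L) - 18901) + √(-8880 + k(-41)) = ((-3 - 109) - 18901) + √(-8880 + 2*(-41)) = (-112 - 18901) + √(-8880 - 82) = -19013 + √(-8962) = -19013 + I*√8962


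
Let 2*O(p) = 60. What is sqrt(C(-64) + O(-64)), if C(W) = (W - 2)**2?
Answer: sqrt(4386) ≈ 66.227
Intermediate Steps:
C(W) = (-2 + W)**2
O(p) = 30 (O(p) = (1/2)*60 = 30)
sqrt(C(-64) + O(-64)) = sqrt((-2 - 64)**2 + 30) = sqrt((-66)**2 + 30) = sqrt(4356 + 30) = sqrt(4386)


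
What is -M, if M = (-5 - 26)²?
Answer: -961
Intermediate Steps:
M = 961 (M = (-31)² = 961)
-M = -1*961 = -961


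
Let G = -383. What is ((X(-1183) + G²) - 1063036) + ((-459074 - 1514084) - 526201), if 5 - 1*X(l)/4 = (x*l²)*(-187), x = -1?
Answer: -1050233458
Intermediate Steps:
X(l) = 20 - 748*l² (X(l) = 20 - 4*(-l²)*(-187) = 20 - 748*l²)
((X(-1183) + G²) - 1063036) + ((-459074 - 1514084) - 526201) = (((20 - 748*(-1183)²) + (-383)²) - 1063036) + ((-459074 - 1514084) - 526201) = (((20 - 748*1399489) + 146689) - 1063036) + (-1973158 - 526201) = (((20 - 1046817772) + 146689) - 1063036) - 2499359 = ((-1046817752 + 146689) - 1063036) - 2499359 = (-1046671063 - 1063036) - 2499359 = -1047734099 - 2499359 = -1050233458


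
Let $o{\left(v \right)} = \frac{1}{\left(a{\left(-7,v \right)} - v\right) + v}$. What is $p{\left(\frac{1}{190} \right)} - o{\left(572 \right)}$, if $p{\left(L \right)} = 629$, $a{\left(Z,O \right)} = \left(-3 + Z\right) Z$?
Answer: $\frac{44029}{70} \approx 628.99$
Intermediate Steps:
$a{\left(Z,O \right)} = Z \left(-3 + Z\right)$
$o{\left(v \right)} = \frac{1}{70}$ ($o{\left(v \right)} = \frac{1}{\left(- 7 \left(-3 - 7\right) - v\right) + v} = \frac{1}{\left(\left(-7\right) \left(-10\right) - v\right) + v} = \frac{1}{\left(70 - v\right) + v} = \frac{1}{70}$)
$p{\left(\frac{1}{190} \right)} - o{\left(572 \right)} = 629 - \frac{1}{70} = \frac{44029}{70}$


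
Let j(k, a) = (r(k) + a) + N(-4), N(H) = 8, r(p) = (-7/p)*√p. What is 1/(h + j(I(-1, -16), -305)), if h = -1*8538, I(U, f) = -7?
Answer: -8835/78057232 - I*√7/78057232 ≈ -0.00011319 - 3.3895e-8*I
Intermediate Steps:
r(p) = -7/√p
h = -8538
j(k, a) = 8 + a - 7/√k (j(k, a) = (-7/√k + a) + 8 = (a - 7/√k) + 8 = 8 + a - 7/√k)
1/(h + j(I(-1, -16), -305)) = 1/(-8538 + (8 - 305 - (-1)*I*√7)) = 1/(-8538 + (8 - 305 + I*√7)) = 1/(-8538 + (-297 + I*√7)) = 1/(-8835 + I*√7)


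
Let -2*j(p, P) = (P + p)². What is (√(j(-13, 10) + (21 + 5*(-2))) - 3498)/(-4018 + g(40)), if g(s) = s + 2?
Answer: 1749/1988 - √26/7952 ≈ 0.87914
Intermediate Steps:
j(p, P) = -(P + p)²/2
g(s) = 2 + s
(√(j(-13, 10) + (21 + 5*(-2))) - 3498)/(-4018 + g(40)) = (√(-(10 - 13)²/2 + (21 + 5*(-2))) - 3498)/(-4018 + (2 + 40)) = (√(-½*(-3)² + (21 - 10)) - 3498)/(-4018 + 42) = (√(-½*9 + 11) - 3498)/(-3976) = (√(-9/2 + 11) - 3498)*(-1/3976) = (√(13/2) - 3498)*(-1/3976) = (√26/2 - 3498)*(-1/3976) = (-3498 + √26/2)*(-1/3976) = 1749/1988 - √26/7952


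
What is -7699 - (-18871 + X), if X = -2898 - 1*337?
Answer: 14407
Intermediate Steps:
X = -3235 (X = -2898 - 337 = -3235)
-7699 - (-18871 + X) = -7699 - (-18871 - 3235) = -7699 - 1*(-22106) = -7699 + 22106 = 14407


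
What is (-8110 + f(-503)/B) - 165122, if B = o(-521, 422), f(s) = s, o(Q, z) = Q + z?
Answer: -17149465/99 ≈ -1.7323e+5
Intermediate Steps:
B = -99 (B = -521 + 422 = -99)
(-8110 + f(-503)/B) - 165122 = (-8110 - 503/(-99)) - 165122 = (-8110 - 503*(-1/99)) - 165122 = (-8110 + 503/99) - 165122 = -802387/99 - 165122 = -17149465/99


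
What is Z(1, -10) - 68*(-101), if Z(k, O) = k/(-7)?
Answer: 48075/7 ≈ 6867.9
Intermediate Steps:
Z(k, O) = -k/7 (Z(k, O) = k*(-1/7) = -k/7)
Z(1, -10) - 68*(-101) = -1/7*1 - 68*(-101) = -1/7 + 6868 = 48075/7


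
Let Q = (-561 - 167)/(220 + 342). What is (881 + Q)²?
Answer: 61106356809/78961 ≈ 7.7388e+5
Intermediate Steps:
Q = -364/281 (Q = -728/562 = -728*1/562 = -364/281 ≈ -1.2954)
(881 + Q)² = (881 - 364/281)² = (247197/281)² = 61106356809/78961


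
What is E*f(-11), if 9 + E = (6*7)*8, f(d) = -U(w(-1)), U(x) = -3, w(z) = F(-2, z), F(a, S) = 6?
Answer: 981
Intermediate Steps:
w(z) = 6
f(d) = 3 (f(d) = -1*(-3) = 3)
E = 327 (E = -9 + (6*7)*8 = -9 + 42*8 = -9 + 336 = 327)
E*f(-11) = 327*3 = 981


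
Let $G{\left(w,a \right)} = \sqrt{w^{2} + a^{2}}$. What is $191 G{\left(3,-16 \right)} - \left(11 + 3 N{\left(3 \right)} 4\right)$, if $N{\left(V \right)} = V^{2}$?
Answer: $-119 + 191 \sqrt{265} \approx 2990.3$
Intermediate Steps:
$G{\left(w,a \right)} = \sqrt{a^{2} + w^{2}}$
$191 G{\left(3,-16 \right)} - \left(11 + 3 N{\left(3 \right)} 4\right) = 191 \sqrt{\left(-16\right)^{2} + 3^{2}} - \left(11 + 3 \cdot 3^{2} \cdot 4\right) = 191 \sqrt{256 + 9} - \left(11 + 3 \cdot 9 \cdot 4\right) = 191 \sqrt{265} - 119 = -119 + 191 \sqrt{265}$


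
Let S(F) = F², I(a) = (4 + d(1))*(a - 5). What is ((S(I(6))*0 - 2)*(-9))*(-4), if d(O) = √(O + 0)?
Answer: -72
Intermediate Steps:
d(O) = √O
I(a) = -25 + 5*a (I(a) = (4 + √1)*(a - 5) = (4 + 1)*(-5 + a) = 5*(-5 + a) = -25 + 5*a)
((S(I(6))*0 - 2)*(-9))*(-4) = (((-25 + 5*6)²*0 - 2)*(-9))*(-4) = (((-25 + 30)²*0 - 2)*(-9))*(-4) = ((5²*0 - 2)*(-9))*(-4) = ((25*0 - 2)*(-9))*(-4) = ((0 - 2)*(-9))*(-4) = -2*(-9)*(-4) = 18*(-4) = -72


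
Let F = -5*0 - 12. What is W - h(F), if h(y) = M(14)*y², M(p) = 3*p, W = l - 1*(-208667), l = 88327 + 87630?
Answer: 378576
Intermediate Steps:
l = 175957
W = 384624 (W = 175957 - 1*(-208667) = 175957 + 208667 = 384624)
F = -12 (F = 0 - 12 = -12)
h(y) = 42*y² (h(y) = (3*14)*y² = 42*y²)
W - h(F) = 384624 - 42*(-12)² = 384624 - 42*144 = 384624 - 1*6048 = 384624 - 6048 = 378576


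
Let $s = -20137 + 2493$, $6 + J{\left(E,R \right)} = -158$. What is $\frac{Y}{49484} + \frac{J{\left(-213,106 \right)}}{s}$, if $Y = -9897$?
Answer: $- \frac{41626823}{218273924} \approx -0.19071$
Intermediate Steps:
$J{\left(E,R \right)} = -164$ ($J{\left(E,R \right)} = -6 - 158 = -164$)
$s = -17644$
$\frac{Y}{49484} + \frac{J{\left(-213,106 \right)}}{s} = - \frac{9897}{49484} - \frac{164}{-17644} = \left(-9897\right) \frac{1}{49484} - - \frac{41}{4411} = - \frac{9897}{49484} + \frac{41}{4411} = - \frac{41626823}{218273924}$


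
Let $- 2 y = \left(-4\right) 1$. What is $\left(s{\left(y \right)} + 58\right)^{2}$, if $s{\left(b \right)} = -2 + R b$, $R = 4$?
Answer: $4096$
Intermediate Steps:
$y = 2$ ($y = - \frac{\left(-4\right) 1}{2} = \left(- \frac{1}{2}\right) \left(-4\right) = 2$)
$s{\left(b \right)} = -2 + 4 b$
$\left(s{\left(y \right)} + 58\right)^{2} = \left(\left(-2 + 4 \cdot 2\right) + 58\right)^{2} = \left(\left(-2 + 8\right) + 58\right)^{2} = \left(6 + 58\right)^{2} = 64^{2} = 4096$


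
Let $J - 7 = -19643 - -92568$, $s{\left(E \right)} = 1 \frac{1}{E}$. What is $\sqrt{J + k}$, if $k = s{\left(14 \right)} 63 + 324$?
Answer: $\frac{\sqrt{293042}}{2} \approx 270.67$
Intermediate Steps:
$s{\left(E \right)} = \frac{1}{E}$
$k = \frac{657}{2}$ ($k = \frac{1}{14} \cdot 63 + 324 = \frac{9}{2} + 324 = \frac{657}{2} \approx 328.5$)
$J = 72932$ ($J = 7 - -72925 = 7 + \left(-19643 + 92568\right) = 7 + 72925 = 72932$)
$\sqrt{J + k} = \sqrt{72932 + \frac{657}{2}} = \sqrt{\frac{146521}{2}} = \frac{\sqrt{293042}}{2}$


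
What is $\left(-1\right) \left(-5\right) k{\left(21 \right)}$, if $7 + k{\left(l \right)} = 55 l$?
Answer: $5740$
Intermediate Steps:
$k{\left(l \right)} = -7 + 55 l$
$\left(-1\right) \left(-5\right) k{\left(21 \right)} = \left(-1\right) \left(-5\right) \left(-7 + 55 \cdot 21\right) = 5 \left(-7 + 1155\right) = 5 \cdot 1148 = 5740$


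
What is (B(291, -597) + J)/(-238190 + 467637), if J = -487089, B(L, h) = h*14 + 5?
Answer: -495442/229447 ≈ -2.1593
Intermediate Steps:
B(L, h) = 5 + 14*h (B(L, h) = 14*h + 5 = 5 + 14*h)
(B(291, -597) + J)/(-238190 + 467637) = ((5 + 14*(-597)) - 487089)/(-238190 + 467637) = ((5 - 8358) - 487089)/229447 = (-8353 - 487089)*(1/229447) = -495442*1/229447 = -495442/229447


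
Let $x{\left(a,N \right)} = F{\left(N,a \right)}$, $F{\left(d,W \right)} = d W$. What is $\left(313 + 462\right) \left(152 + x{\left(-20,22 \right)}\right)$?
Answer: $-223200$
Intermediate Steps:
$F{\left(d,W \right)} = W d$
$x{\left(a,N \right)} = N a$ ($x{\left(a,N \right)} = a N = N a$)
$\left(313 + 462\right) \left(152 + x{\left(-20,22 \right)}\right) = \left(313 + 462\right) \left(152 + 22 \left(-20\right)\right) = 775 \left(152 - 440\right) = 775 \left(-288\right) = -223200$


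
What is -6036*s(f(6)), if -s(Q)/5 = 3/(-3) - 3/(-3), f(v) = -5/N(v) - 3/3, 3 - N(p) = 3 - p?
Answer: 0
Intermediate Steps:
N(p) = p (N(p) = 3 - (3 - p) = 3 + (-3 + p) = p)
f(v) = -1 - 5/v (f(v) = -5/v - 3/3 = -5/v - 3*1/3 = -5/v - 1 = -1 - 5/v)
s(Q) = 0 (s(Q) = -5*(3/(-3) - 3/(-3)) = -5*(3*(-1/3) - 3*(-1/3)) = -5*(-1 + 1) = -5*0 = 0)
-6036*s(f(6)) = -6036*0 = 0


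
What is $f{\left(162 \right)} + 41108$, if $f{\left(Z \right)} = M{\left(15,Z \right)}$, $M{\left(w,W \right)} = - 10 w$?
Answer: $40958$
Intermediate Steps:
$f{\left(Z \right)} = -150$ ($f{\left(Z \right)} = \left(-10\right) 15 = -150$)
$f{\left(162 \right)} + 41108 = -150 + 41108 = 40958$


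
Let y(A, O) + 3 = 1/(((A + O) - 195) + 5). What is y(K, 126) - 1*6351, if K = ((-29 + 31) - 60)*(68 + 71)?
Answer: -51632605/8126 ≈ -6354.0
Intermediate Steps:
K = -8062 (K = (2 - 60)*139 = -58*139 = -8062)
y(A, O) = -3 + 1/(-190 + A + O) (y(A, O) = -3 + 1/(((A + O) - 195) + 5) = -3 + 1/((-195 + A + O) + 5) = -3 + 1/(-190 + A + O))
y(K, 126) - 1*6351 = (571 - 3*(-8062) - 3*126)/(-190 - 8062 + 126) - 1*6351 = (571 + 24186 - 378)/(-8126) - 6351 = -1/8126*24379 - 6351 = -24379/8126 - 6351 = -51632605/8126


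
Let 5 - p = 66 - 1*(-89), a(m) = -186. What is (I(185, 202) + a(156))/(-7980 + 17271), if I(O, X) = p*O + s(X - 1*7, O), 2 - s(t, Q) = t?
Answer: -28129/9291 ≈ -3.0276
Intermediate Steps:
s(t, Q) = 2 - t
p = -150 (p = 5 - (66 - 1*(-89)) = 5 - (66 + 89) = 5 - 1*155 = 5 - 155 = -150)
I(O, X) = 9 - X - 150*O (I(O, X) = -150*O + (2 - (X - 1*7)) = -150*O + (2 - (X - 7)) = -150*O + (2 - (-7 + X)) = -150*O + (2 + (7 - X)) = -150*O + (9 - X) = 9 - X - 150*O)
(I(185, 202) + a(156))/(-7980 + 17271) = ((9 - 1*202 - 150*185) - 186)/(-7980 + 17271) = ((9 - 202 - 27750) - 186)/9291 = (-27943 - 186)*(1/9291) = -28129*1/9291 = -28129/9291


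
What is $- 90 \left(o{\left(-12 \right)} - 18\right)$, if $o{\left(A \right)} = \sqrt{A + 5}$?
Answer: $1620 - 90 i \sqrt{7} \approx 1620.0 - 238.12 i$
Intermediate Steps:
$o{\left(A \right)} = \sqrt{5 + A}$
$- 90 \left(o{\left(-12 \right)} - 18\right) = - 90 \left(\sqrt{5 - 12} - 18\right) = - 90 \left(\sqrt{-7} - 18\right) = - 90 \left(i \sqrt{7} - 18\right) = - 90 \left(-18 + i \sqrt{7}\right) = 1620 - 90 i \sqrt{7}$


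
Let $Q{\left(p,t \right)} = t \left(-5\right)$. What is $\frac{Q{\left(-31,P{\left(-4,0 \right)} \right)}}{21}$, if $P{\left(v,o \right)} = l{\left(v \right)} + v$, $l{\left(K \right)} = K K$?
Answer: $- \frac{20}{7} \approx -2.8571$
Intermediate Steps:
$l{\left(K \right)} = K^{2}$
$P{\left(v,o \right)} = v + v^{2}$ ($P{\left(v,o \right)} = v^{2} + v = v + v^{2}$)
$Q{\left(p,t \right)} = - 5 t$
$\frac{Q{\left(-31,P{\left(-4,0 \right)} \right)}}{21} = \frac{\left(-5\right) \left(- 4 \left(1 - 4\right)\right)}{21} = - 5 \left(\left(-4\right) \left(-3\right)\right) \frac{1}{21} = \left(-5\right) 12 \cdot \frac{1}{21} = \left(-60\right) \frac{1}{21} = - \frac{20}{7}$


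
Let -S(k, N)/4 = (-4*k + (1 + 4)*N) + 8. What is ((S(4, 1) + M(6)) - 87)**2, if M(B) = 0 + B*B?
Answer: 1521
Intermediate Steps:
S(k, N) = -32 - 20*N + 16*k (S(k, N) = -4*((-4*k + (1 + 4)*N) + 8) = -4*((-4*k + 5*N) + 8) = -4*(8 - 4*k + 5*N) = -32 - 20*N + 16*k)
M(B) = B**2 (M(B) = 0 + B**2 = B**2)
((S(4, 1) + M(6)) - 87)**2 = (((-32 - 20*1 + 16*4) + 6**2) - 87)**2 = (((-32 - 20 + 64) + 36) - 87)**2 = ((12 + 36) - 87)**2 = (48 - 87)**2 = (-39)**2 = 1521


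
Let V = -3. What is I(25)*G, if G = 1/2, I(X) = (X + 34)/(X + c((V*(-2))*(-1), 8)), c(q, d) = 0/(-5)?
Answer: 59/50 ≈ 1.1800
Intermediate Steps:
c(q, d) = 0 (c(q, d) = 0*(-⅕) = 0)
I(X) = (34 + X)/X (I(X) = (X + 34)/(X + 0) = (34 + X)/X)
G = ½ ≈ 0.50000
I(25)*G = ((34 + 25)/25)*(½) = ((1/25)*59)*(½) = (59/25)*(½) = 59/50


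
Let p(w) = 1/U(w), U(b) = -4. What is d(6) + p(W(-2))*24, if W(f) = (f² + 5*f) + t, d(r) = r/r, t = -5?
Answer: -5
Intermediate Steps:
d(r) = 1
W(f) = -5 + f² + 5*f (W(f) = (f² + 5*f) - 5 = -5 + f² + 5*f)
p(w) = -¼ (p(w) = 1/(-4) = -¼)
d(6) + p(W(-2))*24 = 1 - ¼*24 = 1 - 6 = -5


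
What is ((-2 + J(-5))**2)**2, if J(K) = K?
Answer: 2401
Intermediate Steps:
((-2 + J(-5))**2)**2 = ((-2 - 5)**2)**2 = ((-7)**2)**2 = 49**2 = 2401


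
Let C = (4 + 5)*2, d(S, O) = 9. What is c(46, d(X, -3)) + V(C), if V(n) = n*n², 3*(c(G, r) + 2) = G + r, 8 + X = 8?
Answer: 17545/3 ≈ 5848.3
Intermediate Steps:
X = 0 (X = -8 + 8 = 0)
c(G, r) = -2 + G/3 + r/3 (c(G, r) = -2 + (G + r)/3 = -2 + (G/3 + r/3) = -2 + G/3 + r/3)
C = 18 (C = 9*2 = 18)
V(n) = n³
c(46, d(X, -3)) + V(C) = (-2 + (⅓)*46 + (⅓)*9) + 18³ = (-2 + 46/3 + 3) + 5832 = 49/3 + 5832 = 17545/3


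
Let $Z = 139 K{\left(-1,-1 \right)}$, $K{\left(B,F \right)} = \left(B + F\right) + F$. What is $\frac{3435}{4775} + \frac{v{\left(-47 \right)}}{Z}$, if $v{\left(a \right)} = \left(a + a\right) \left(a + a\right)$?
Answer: $- \frac{8151901}{398235} \approx -20.47$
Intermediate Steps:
$K{\left(B,F \right)} = B + 2 F$
$v{\left(a \right)} = 4 a^{2}$ ($v{\left(a \right)} = 2 a 2 a = 4 a^{2}$)
$Z = -417$ ($Z = 139 \left(-1 + 2 \left(-1\right)\right) = 139 \left(-1 - 2\right) = 139 \left(-3\right) = -417$)
$\frac{3435}{4775} + \frac{v{\left(-47 \right)}}{Z} = \frac{3435}{4775} + \frac{4 \left(-47\right)^{2}}{-417} = 3435 \cdot \frac{1}{4775} + 4 \cdot 2209 \left(- \frac{1}{417}\right) = \frac{687}{955} + 8836 \left(- \frac{1}{417}\right) = \frac{687}{955} - \frac{8836}{417} = - \frac{8151901}{398235}$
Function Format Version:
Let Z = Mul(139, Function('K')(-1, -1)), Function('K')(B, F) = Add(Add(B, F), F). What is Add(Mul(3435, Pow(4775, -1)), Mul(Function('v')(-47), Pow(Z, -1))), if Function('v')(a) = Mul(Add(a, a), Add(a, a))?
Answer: Rational(-8151901, 398235) ≈ -20.470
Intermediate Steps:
Function('K')(B, F) = Add(B, Mul(2, F))
Function('v')(a) = Mul(4, Pow(a, 2)) (Function('v')(a) = Mul(Mul(2, a), Mul(2, a)) = Mul(4, Pow(a, 2)))
Z = -417 (Z = Mul(139, Add(-1, Mul(2, -1))) = Mul(139, Add(-1, -2)) = Mul(139, -3) = -417)
Add(Mul(3435, Pow(4775, -1)), Mul(Function('v')(-47), Pow(Z, -1))) = Add(Mul(3435, Pow(4775, -1)), Mul(Mul(4, Pow(-47, 2)), Pow(-417, -1))) = Add(Mul(3435, Rational(1, 4775)), Mul(Mul(4, 2209), Rational(-1, 417))) = Add(Rational(687, 955), Mul(8836, Rational(-1, 417))) = Add(Rational(687, 955), Rational(-8836, 417)) = Rational(-8151901, 398235)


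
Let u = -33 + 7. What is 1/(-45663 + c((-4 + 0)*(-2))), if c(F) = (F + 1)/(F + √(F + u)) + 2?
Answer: (-3*√2 + 8*I)/(-365279*I + 136983*√2) ≈ -2.1901e-5 + 2.2336e-10*I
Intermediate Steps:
u = -26
c(F) = 2 + (1 + F)/(F + √(-26 + F)) (c(F) = (F + 1)/(F + √(F - 26)) + 2 = (1 + F)/(F + √(-26 + F)) + 2 = 2 + (1 + F)/(F + √(-26 + F)))
1/(-45663 + c((-4 + 0)*(-2))) = 1/(-45663 + (1 + 2*√(-26 + (-4 + 0)*(-2)) + 3*((-4 + 0)*(-2)))/((-4 + 0)*(-2) + √(-26 + (-4 + 0)*(-2)))) = 1/(-45663 + (1 + 2*√(-26 - 4*(-2)) + 3*(-4*(-2)))/(-4*(-2) + √(-26 - 4*(-2)))) = 1/(-45663 + (1 + 2*√(-26 + 8) + 3*8)/(8 + √(-26 + 8))) = 1/(-45663 + (1 + 2*√(-18) + 24)/(8 + √(-18))) = 1/(-45663 + (1 + 2*(3*I*√2) + 24)/(8 + 3*I*√2)) = 1/(-45663 + (1 + 6*I*√2 + 24)/(8 + 3*I*√2)) = 1/(-45663 + (25 + 6*I*√2)/(8 + 3*I*√2))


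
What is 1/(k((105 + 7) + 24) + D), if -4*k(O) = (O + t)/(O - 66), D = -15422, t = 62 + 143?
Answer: -280/4318501 ≈ -6.4837e-5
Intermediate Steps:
t = 205
k(O) = -(205 + O)/(4*(-66 + O)) (k(O) = -(O + 205)/(4*(O - 66)) = -(205 + O)/(4*(-66 + O)))
1/(k((105 + 7) + 24) + D) = 1/((-205 - ((105 + 7) + 24))/(4*(-66 + ((105 + 7) + 24))) - 15422) = 1/((-205 - (112 + 24))/(4*(-66 + (112 + 24))) - 15422) = 1/((-205 - 1*136)/(4*(-66 + 136)) - 15422) = 1/((¼)*(-205 - 136)/70 - 15422) = 1/((¼)*(1/70)*(-341) - 15422) = 1/(-341/280 - 15422) = 1/(-4318501/280) = -280/4318501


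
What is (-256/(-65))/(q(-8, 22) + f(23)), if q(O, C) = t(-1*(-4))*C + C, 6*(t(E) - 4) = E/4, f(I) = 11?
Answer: 384/12155 ≈ 0.031592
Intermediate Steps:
t(E) = 4 + E/24 (t(E) = 4 + (E/4)/6 = 4 + E/24)
q(O, C) = 31*C/6 (q(O, C) = (4 + (-1*(-4))/24)*C + C = (4 + (1/24)*4)*C + C = (4 + 1/6)*C + C = 25*C/6 + C = 31*C/6)
(-256/(-65))/(q(-8, 22) + f(23)) = (-256/(-65))/((31/6)*22 + 11) = (-256*(-1/65))/(341/3 + 11) = 256/(65*(374/3)) = (256/65)*(3/374) = 384/12155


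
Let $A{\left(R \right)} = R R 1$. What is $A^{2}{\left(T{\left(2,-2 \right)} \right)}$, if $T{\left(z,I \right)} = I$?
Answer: $16$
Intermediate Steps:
$A{\left(R \right)} = R^{2}$ ($A{\left(R \right)} = R^{2} \cdot 1 = R^{2}$)
$A^{2}{\left(T{\left(2,-2 \right)} \right)} = \left(\left(-2\right)^{2}\right)^{2} = 4^{2} = 16$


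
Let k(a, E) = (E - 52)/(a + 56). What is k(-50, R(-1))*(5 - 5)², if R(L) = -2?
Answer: 0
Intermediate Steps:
k(a, E) = (-52 + E)/(56 + a)
k(-50, R(-1))*(5 - 5)² = ((-52 - 2)/(56 - 50))*(5 - 5)² = (-54/6)*0² = ((⅙)*(-54))*0 = -9*0 = 0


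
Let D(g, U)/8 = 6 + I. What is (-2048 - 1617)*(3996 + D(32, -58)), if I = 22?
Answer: -15466300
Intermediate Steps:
D(g, U) = 224 (D(g, U) = 8*(6 + 22) = 8*28 = 224)
(-2048 - 1617)*(3996 + D(32, -58)) = (-2048 - 1617)*(3996 + 224) = -3665*4220 = -15466300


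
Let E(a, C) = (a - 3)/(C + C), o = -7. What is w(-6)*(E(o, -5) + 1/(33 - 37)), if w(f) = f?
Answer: -9/2 ≈ -4.5000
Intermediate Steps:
E(a, C) = (-3 + a)/(2*C) (E(a, C) = (-3 + a)/((2*C)) = (-3 + a)*(1/(2*C)) = (-3 + a)/(2*C))
w(-6)*(E(o, -5) + 1/(33 - 37)) = -6*((½)*(-3 - 7)/(-5) + 1/(33 - 37)) = -6*((½)*(-⅕)*(-10) + 1/(-4)) = -6*(1 - ¼) = -6*¾ = -9/2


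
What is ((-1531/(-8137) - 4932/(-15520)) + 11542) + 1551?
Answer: 413382408281/31571560 ≈ 13094.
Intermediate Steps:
((-1531/(-8137) - 4932/(-15520)) + 11542) + 1551 = ((-1531*(-1/8137) - 4932*(-1/15520)) + 11542) + 1551 = ((1531/8137 + 1233/3880) + 11542) + 1551 = (15973201/31571560 + 11542) + 1551 = 364414918721/31571560 + 1551 = 413382408281/31571560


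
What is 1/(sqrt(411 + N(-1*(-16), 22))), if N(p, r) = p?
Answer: sqrt(427)/427 ≈ 0.048393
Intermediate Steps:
1/(sqrt(411 + N(-1*(-16), 22))) = 1/(sqrt(411 - 1*(-16))) = 1/(sqrt(411 + 16)) = 1/(sqrt(427)) = sqrt(427)/427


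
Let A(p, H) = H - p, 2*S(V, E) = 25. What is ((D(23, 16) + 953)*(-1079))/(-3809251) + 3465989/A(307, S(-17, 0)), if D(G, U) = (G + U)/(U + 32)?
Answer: -422480607217057/35898381424 ≈ -11769.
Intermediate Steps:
D(G, U) = (G + U)/(32 + U)
S(V, E) = 25/2 (S(V, E) = (½)*25 = 25/2)
((D(23, 16) + 953)*(-1079))/(-3809251) + 3465989/A(307, S(-17, 0)) = (((23 + 16)/(32 + 16) + 953)*(-1079))/(-3809251) + 3465989/(25/2 - 1*307) = ((39/48 + 953)*(-1079))*(-1/3809251) + 3465989/(25/2 - 307) = (((1/48)*39 + 953)*(-1079))*(-1/3809251) + 3465989/(-589/2) = ((13/16 + 953)*(-1079))*(-1/3809251) + 3465989*(-2/589) = ((15261/16)*(-1079))*(-1/3809251) - 6931978/589 = -16466619/16*(-1/3809251) - 6931978/589 = 16466619/60948016 - 6931978/589 = -422480607217057/35898381424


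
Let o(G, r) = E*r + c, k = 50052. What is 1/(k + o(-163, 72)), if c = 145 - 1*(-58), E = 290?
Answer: 1/71135 ≈ 1.4058e-5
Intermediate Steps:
c = 203 (c = 145 + 58 = 203)
o(G, r) = 203 + 290*r (o(G, r) = 290*r + 203 = 203 + 290*r)
1/(k + o(-163, 72)) = 1/(50052 + (203 + 290*72)) = 1/(50052 + (203 + 20880)) = 1/(50052 + 21083) = 1/71135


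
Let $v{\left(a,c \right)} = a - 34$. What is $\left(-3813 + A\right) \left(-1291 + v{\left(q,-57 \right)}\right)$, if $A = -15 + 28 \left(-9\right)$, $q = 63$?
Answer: $5148960$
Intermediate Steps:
$v{\left(a,c \right)} = -34 + a$ ($v{\left(a,c \right)} = a - 34 = -34 + a$)
$A = -267$ ($A = -15 - 252 = -267$)
$\left(-3813 + A\right) \left(-1291 + v{\left(q,-57 \right)}\right) = \left(-3813 - 267\right) \left(-1291 + \left(-34 + 63\right)\right) = - 4080 \left(-1291 + 29\right) = \left(-4080\right) \left(-1262\right) = 5148960$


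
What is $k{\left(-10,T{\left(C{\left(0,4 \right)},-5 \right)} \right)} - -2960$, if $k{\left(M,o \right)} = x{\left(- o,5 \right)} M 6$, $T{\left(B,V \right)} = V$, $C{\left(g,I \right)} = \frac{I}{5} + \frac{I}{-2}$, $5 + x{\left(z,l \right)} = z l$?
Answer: $1760$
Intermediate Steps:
$x{\left(z,l \right)} = -5 + l z$ ($x{\left(z,l \right)} = -5 + z l = -5 + l z$)
$C{\left(g,I \right)} = - \frac{3 I}{10}$ ($C{\left(g,I \right)} = I \frac{1}{5} + I \left(- \frac{1}{2}\right) = \frac{I}{5} - \frac{I}{2} = - \frac{3 I}{10}$)
$k{\left(M,o \right)} = 6 M \left(-5 - 5 o\right)$ ($k{\left(M,o \right)} = \left(-5 + 5 \left(- o\right)\right) M 6 = \left(-5 - 5 o\right) M 6 = M \left(-5 - 5 o\right) 6 = 6 M \left(-5 - 5 o\right)$)
$k{\left(-10,T{\left(C{\left(0,4 \right)},-5 \right)} \right)} - -2960 = 30 \left(-10\right) \left(-1 - -5\right) - -2960 = 30 \left(-10\right) \left(-1 + 5\right) + 2960 = 30 \left(-10\right) 4 + 2960 = -1200 + 2960 = 1760$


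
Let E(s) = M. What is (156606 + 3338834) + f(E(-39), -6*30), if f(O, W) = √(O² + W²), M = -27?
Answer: 3495440 + 9*√409 ≈ 3.4956e+6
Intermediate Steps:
E(s) = -27
(156606 + 3338834) + f(E(-39), -6*30) = (156606 + 3338834) + √((-27)² + (-6*30)²) = 3495440 + √(729 + (-180)²) = 3495440 + √(729 + 32400) = 3495440 + √33129 = 3495440 + 9*√409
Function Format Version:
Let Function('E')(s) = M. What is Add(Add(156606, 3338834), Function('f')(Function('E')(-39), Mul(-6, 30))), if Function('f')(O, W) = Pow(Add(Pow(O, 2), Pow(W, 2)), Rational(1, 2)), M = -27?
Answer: Add(3495440, Mul(9, Pow(409, Rational(1, 2)))) ≈ 3.4956e+6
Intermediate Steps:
Function('E')(s) = -27
Add(Add(156606, 3338834), Function('f')(Function('E')(-39), Mul(-6, 30))) = Add(Add(156606, 3338834), Pow(Add(Pow(-27, 2), Pow(Mul(-6, 30), 2)), Rational(1, 2))) = Add(3495440, Pow(Add(729, Pow(-180, 2)), Rational(1, 2))) = Add(3495440, Pow(Add(729, 32400), Rational(1, 2))) = Add(3495440, Pow(33129, Rational(1, 2))) = Add(3495440, Mul(9, Pow(409, Rational(1, 2))))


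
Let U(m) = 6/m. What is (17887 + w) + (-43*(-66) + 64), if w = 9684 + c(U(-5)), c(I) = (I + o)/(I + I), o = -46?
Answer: 91478/3 ≈ 30493.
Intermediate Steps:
c(I) = (-46 + I)/(2*I) (c(I) = (I - 46)/(I + I) = (-46 + I)/((2*I)) = (-46 + I)*(1/(2*I)) = (-46 + I)/(2*I))
w = 29111/3 (w = 9684 + (-46 + 6/(-5))/(2*((6/(-5)))) = 9684 + (-46 + 6*(-1/5))/(2*((6*(-1/5)))) = 9684 + (-46 - 6/5)/(2*(-6/5)) = 9684 + (1/2)*(-5/6)*(-236/5) = 9684 + 59/3 = 29111/3 ≈ 9703.7)
(17887 + w) + (-43*(-66) + 64) = (17887 + 29111/3) + (-43*(-66) + 64) = 82772/3 + (2838 + 64) = 82772/3 + 2902 = 91478/3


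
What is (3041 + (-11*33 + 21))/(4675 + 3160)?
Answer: 2699/7835 ≈ 0.34448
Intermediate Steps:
(3041 + (-11*33 + 21))/(4675 + 3160) = (3041 + (-363 + 21))/7835 = (3041 - 342)*(1/7835) = 2699*(1/7835) = 2699/7835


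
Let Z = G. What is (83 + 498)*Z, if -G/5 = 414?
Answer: -1202670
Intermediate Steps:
G = -2070 (G = -5*414 = -2070)
Z = -2070
(83 + 498)*Z = (83 + 498)*(-2070) = 581*(-2070) = -1202670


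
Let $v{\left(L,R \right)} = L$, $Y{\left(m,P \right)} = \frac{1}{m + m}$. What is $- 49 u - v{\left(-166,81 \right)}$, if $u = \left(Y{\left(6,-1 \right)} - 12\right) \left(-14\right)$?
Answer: $- \frac{48053}{6} \approx -8008.8$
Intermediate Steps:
$Y{\left(m,P \right)} = \frac{1}{2 m}$
$u = \frac{1001}{6}$ ($u = \left(\frac{1}{2 \cdot 6} - 12\right) \left(-14\right) = \left(\frac{1}{2} \cdot \frac{1}{6} - 12\right) \left(-14\right) = \left(\frac{1}{12} - 12\right) \left(-14\right) = \left(- \frac{143}{12}\right) \left(-14\right) = \frac{1001}{6} \approx 166.83$)
$- 49 u - v{\left(-166,81 \right)} = \left(-49\right) \frac{1001}{6} - -166 = - \frac{49049}{6} + 166 = - \frac{48053}{6}$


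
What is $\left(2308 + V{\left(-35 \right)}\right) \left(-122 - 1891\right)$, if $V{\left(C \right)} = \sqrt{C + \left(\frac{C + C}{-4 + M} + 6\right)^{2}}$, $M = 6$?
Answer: $-4646004 - 2013 \sqrt{806} \approx -4.7032 \cdot 10^{6}$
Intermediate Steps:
$V{\left(C \right)} = \sqrt{C + \left(6 + C\right)^{2}}$ ($V{\left(C \right)} = \sqrt{C + \left(\frac{C + C}{-4 + 6} + 6\right)^{2}} = \sqrt{C + \left(\frac{2 C}{2} + 6\right)^{2}} = \sqrt{C + \left(2 C \frac{1}{2} + 6\right)^{2}} = \sqrt{C + \left(C + 6\right)^{2}} = \sqrt{C + \left(6 + C\right)^{2}}$)
$\left(2308 + V{\left(-35 \right)}\right) \left(-122 - 1891\right) = \left(2308 + \sqrt{-35 + \left(6 - 35\right)^{2}}\right) \left(-122 - 1891\right) = \left(2308 + \sqrt{-35 + \left(-29\right)^{2}}\right) \left(-2013\right) = \left(2308 + \sqrt{-35 + 841}\right) \left(-2013\right) = \left(2308 + \sqrt{806}\right) \left(-2013\right) = -4646004 - 2013 \sqrt{806}$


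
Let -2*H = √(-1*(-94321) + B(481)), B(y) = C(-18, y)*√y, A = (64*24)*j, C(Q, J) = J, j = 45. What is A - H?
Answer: 69120 + √(94321 + 481*√481)/2 ≈ 69282.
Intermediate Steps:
A = 69120 (A = (64*24)*45 = 1536*45 = 69120)
B(y) = y^(3/2) (B(y) = y*√y = y^(3/2))
H = -√(94321 + 481*√481)/2 (H = -√(-1*(-94321) + 481^(3/2))/2 = -√(94321 + 481*√481)/2 ≈ -161.92)
A - H = 69120 - (-1)*√(94321 + 481*√481)/2 = 69120 + √(94321 + 481*√481)/2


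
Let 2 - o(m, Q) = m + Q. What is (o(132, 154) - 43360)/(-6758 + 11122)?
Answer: -10911/1091 ≈ -10.001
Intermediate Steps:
o(m, Q) = 2 - Q - m (o(m, Q) = 2 - (m + Q) = 2 - (Q + m) = 2 + (-Q - m) = 2 - Q - m)
(o(132, 154) - 43360)/(-6758 + 11122) = ((2 - 1*154 - 1*132) - 43360)/(-6758 + 11122) = ((2 - 154 - 132) - 43360)/4364 = (-284 - 43360)*(1/4364) = -43644*1/4364 = -10911/1091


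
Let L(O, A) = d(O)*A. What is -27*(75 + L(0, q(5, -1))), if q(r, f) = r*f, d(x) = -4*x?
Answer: -2025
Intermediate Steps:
q(r, f) = f*r
L(O, A) = -4*A*O (L(O, A) = (-4*O)*A = -4*A*O)
-27*(75 + L(0, q(5, -1))) = -27*(75 - 4*(-1*5)*0) = -27*(75 - 4*(-5)*0) = -27*(75 + 0) = -27*75 = -2025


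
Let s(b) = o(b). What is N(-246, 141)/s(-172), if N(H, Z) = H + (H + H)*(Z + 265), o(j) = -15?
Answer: 66666/5 ≈ 13333.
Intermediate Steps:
s(b) = -15
N(H, Z) = H + 2*H*(265 + Z) (N(H, Z) = H + (2*H)*(265 + Z) = H + 2*H*(265 + Z))
N(-246, 141)/s(-172) = -246*(531 + 2*141)/(-15) = -246*(531 + 282)*(-1/15) = -246*813*(-1/15) = -199998*(-1/15) = 66666/5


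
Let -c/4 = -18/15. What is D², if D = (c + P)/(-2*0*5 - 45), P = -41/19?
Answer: 63001/18275625 ≈ 0.0034473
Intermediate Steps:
c = 24/5 (c = -(-72)/15 = -4*(-6/5) = 24/5 ≈ 4.8000)
P = -41/19 (P = -41*1/19 = -41/19 ≈ -2.1579)
D = -251/4275 (D = (24/5 - 41/19)/(-2*0*5 - 45) = 251/(95*(0*5 - 45)) = 251/(95*(0 - 45)) = (251/95)/(-45) = (251/95)*(-1/45) = -251/4275 ≈ -0.058713)
D² = (-251/4275)² = 63001/18275625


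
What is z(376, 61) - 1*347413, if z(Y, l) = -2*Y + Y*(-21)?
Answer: -356061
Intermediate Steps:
z(Y, l) = -23*Y (z(Y, l) = -2*Y - 21*Y = -23*Y)
z(376, 61) - 1*347413 = -23*376 - 1*347413 = -8648 - 347413 = -356061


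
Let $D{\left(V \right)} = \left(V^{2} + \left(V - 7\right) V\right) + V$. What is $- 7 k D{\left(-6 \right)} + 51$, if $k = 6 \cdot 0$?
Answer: $51$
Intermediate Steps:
$k = 0$
$D{\left(V \right)} = V + V^{2} + V \left(-7 + V\right)$ ($D{\left(V \right)} = \left(V^{2} + \left(-7 + V\right) V\right) + V = \left(V^{2} + V \left(-7 + V\right)\right) + V = V + V^{2} + V \left(-7 + V\right)$)
$- 7 k D{\left(-6 \right)} + 51 = \left(-7\right) 0 \cdot 2 \left(-6\right) \left(-3 - 6\right) + 51 = 0 \cdot 2 \left(-6\right) \left(-9\right) + 51 = 0 \cdot 108 + 51 = 0 + 51 = 51$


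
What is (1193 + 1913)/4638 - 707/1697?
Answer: 995908/3935343 ≈ 0.25307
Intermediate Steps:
(1193 + 1913)/4638 - 707/1697 = 3106*(1/4638) - 707*1/1697 = 1553/2319 - 707/1697 = 995908/3935343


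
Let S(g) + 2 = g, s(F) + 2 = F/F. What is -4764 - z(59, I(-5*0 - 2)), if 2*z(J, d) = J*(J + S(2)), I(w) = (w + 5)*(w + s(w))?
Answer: -13009/2 ≈ -6504.5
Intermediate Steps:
s(F) = -1 (s(F) = -2 + F/F = -2 + 1 = -1)
S(g) = -2 + g
I(w) = (-1 + w)*(5 + w) (I(w) = (w + 5)*(w - 1) = (5 + w)*(-1 + w) = (-1 + w)*(5 + w))
z(J, d) = J²/2 (z(J, d) = (J*(J + (-2 + 2)))/2 = (J*(J + 0))/2 = (J*J)/2 = J²/2)
-4764 - z(59, I(-5*0 - 2)) = -4764 - 59²/2 = -4764 - 3481/2 = -13009/2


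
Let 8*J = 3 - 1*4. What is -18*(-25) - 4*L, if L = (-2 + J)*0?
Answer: 450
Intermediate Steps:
J = -⅛ (J = (3 - 1*4)/8 = (3 - 4)/8 = (⅛)*(-1) = -⅛ ≈ -0.12500)
L = 0 (L = (-2 - ⅛)*0 = -17/8*0 = 0)
-18*(-25) - 4*L = -18*(-25) - 4*0 = 450 + 0 = 450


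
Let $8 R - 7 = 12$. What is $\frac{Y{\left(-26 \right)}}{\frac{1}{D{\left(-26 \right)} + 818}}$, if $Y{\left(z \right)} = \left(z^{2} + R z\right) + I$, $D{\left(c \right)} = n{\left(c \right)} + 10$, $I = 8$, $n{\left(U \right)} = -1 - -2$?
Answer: $\frac{2063381}{4} \approx 5.1585 \cdot 10^{5}$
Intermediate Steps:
$n{\left(U \right)} = 1$ ($n{\left(U \right)} = -1 + 2 = 1$)
$D{\left(c \right)} = 11$ ($D{\left(c \right)} = 1 + 10 = 11$)
$R = \frac{19}{8}$ ($R = \frac{7}{8} + \frac{1}{8} \cdot 12 = \frac{7}{8} + \frac{3}{2} = \frac{19}{8} \approx 2.375$)
$Y{\left(z \right)} = 8 + z^{2} + \frac{19 z}{8}$ ($Y{\left(z \right)} = \left(z^{2} + \frac{19 z}{8}\right) + 8 = 8 + z^{2} + \frac{19 z}{8}$)
$\frac{Y{\left(-26 \right)}}{\frac{1}{D{\left(-26 \right)} + 818}} = \frac{8 + \left(-26\right)^{2} + \frac{19}{8} \left(-26\right)}{\frac{1}{11 + 818}} = \frac{8 + 676 - \frac{247}{4}}{\frac{1}{829}} = \frac{2489 \frac{1}{\frac{1}{829}}}{4} = \frac{2489}{4} \cdot 829 = \frac{2063381}{4}$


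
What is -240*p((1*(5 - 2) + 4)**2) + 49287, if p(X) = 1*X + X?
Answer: 25767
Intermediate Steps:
p(X) = 2*X (p(X) = X + X = 2*X)
-240*p((1*(5 - 2) + 4)**2) + 49287 = -480*(1*(5 - 2) + 4)**2 + 49287 = -480*(1*3 + 4)**2 + 49287 = -480*(3 + 4)**2 + 49287 = -480*7**2 + 49287 = -480*49 + 49287 = -240*98 + 49287 = -23520 + 49287 = 25767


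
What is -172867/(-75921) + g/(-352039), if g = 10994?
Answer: 60021250339/26727152919 ≈ 2.2457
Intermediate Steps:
-172867/(-75921) + g/(-352039) = -172867/(-75921) + 10994/(-352039) = -172867*(-1/75921) + 10994*(-1/352039) = 172867/75921 - 10994/352039 = 60021250339/26727152919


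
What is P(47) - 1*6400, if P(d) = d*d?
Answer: -4191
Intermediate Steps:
P(d) = d²
P(47) - 1*6400 = 47² - 1*6400 = 2209 - 6400 = -4191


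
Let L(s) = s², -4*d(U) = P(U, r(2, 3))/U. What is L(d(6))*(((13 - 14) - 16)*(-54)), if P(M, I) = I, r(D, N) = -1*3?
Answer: 459/32 ≈ 14.344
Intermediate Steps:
r(D, N) = -3
d(U) = 3/(4*U) (d(U) = -(-3)/(4*U) = 3/(4*U))
L(d(6))*(((13 - 14) - 16)*(-54)) = ((¾)/6)²*(((13 - 14) - 16)*(-54)) = ((¾)*(⅙))²*((-1 - 16)*(-54)) = (⅛)²*(-17*(-54)) = (1/64)*918 = 459/32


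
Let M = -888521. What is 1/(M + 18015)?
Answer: -1/870506 ≈ -1.1488e-6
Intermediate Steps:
1/(M + 18015) = 1/(-888521 + 18015) = 1/(-870506) = -1/870506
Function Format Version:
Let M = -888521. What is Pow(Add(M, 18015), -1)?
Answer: Rational(-1, 870506) ≈ -1.1488e-6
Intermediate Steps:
Pow(Add(M, 18015), -1) = Pow(Add(-888521, 18015), -1) = Pow(-870506, -1) = Rational(-1, 870506)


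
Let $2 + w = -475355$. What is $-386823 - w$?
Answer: $88534$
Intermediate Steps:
$w = -475357$ ($w = -2 - 475355 = -475357$)
$-386823 - w = -386823 - -475357 = -386823 + 475357 = 88534$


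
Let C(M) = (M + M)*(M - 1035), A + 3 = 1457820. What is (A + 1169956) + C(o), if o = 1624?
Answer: 4540845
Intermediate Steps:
A = 1457817 (A = -3 + 1457820 = 1457817)
C(M) = 2*M*(-1035 + M) (C(M) = (2*M)*(-1035 + M) = 2*M*(-1035 + M))
(A + 1169956) + C(o) = (1457817 + 1169956) + 2*1624*(-1035 + 1624) = 2627773 + 2*1624*589 = 2627773 + 1913072 = 4540845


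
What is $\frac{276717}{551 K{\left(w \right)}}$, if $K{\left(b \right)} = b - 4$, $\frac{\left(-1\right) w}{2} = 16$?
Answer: $- \frac{92239}{6612} \approx -13.95$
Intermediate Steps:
$w = -32$ ($w = \left(-2\right) 16 = -32$)
$K{\left(b \right)} = -4 + b$
$\frac{276717}{551 K{\left(w \right)}} = \frac{276717}{551 \left(-4 - 32\right)} = \frac{276717}{551 \left(-36\right)} = \frac{276717}{-19836} = 276717 \left(- \frac{1}{19836}\right) = - \frac{92239}{6612}$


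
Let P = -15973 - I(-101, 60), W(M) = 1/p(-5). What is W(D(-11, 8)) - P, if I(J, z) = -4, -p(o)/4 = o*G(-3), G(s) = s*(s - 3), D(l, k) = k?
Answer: 5748841/360 ≈ 15969.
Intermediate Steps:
G(s) = s*(-3 + s)
p(o) = -72*o (p(o) = -4*o*(-3*(-3 - 3)) = -4*o*(-3*(-6)) = -4*o*18 = -72*o)
W(M) = 1/360 (W(M) = 1/(-72*(-5)) = 1/360)
P = -15969 (P = -15973 - 1*(-4) = -15973 + 4 = -15969)
W(D(-11, 8)) - P = 1/360 - 1*(-15969) = 1/360 + 15969 = 5748841/360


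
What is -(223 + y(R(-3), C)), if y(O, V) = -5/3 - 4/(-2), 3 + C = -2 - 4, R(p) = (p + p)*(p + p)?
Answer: -670/3 ≈ -223.33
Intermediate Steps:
R(p) = 4*p² (R(p) = (2*p)*(2*p) = 4*p²)
C = -9 (C = -3 + (-2 - 4) = -3 - 6 = -9)
y(O, V) = ⅓ (y(O, V) = -5*⅓ - 4*(-½) = -5/3 + 2 = ⅓)
-(223 + y(R(-3), C)) = -(223 + ⅓) = -1*670/3 = -670/3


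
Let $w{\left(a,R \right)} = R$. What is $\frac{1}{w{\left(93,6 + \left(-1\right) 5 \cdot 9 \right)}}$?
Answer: $- \frac{1}{39} \approx -0.025641$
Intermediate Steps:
$\frac{1}{w{\left(93,6 + \left(-1\right) 5 \cdot 9 \right)}} = \frac{1}{6 + \left(-1\right) 5 \cdot 9} = \frac{1}{6 - 45} = \frac{1}{-39} = - \frac{1}{39}$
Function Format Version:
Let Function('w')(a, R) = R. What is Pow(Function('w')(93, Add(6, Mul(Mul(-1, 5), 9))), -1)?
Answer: Rational(-1, 39) ≈ -0.025641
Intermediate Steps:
Pow(Function('w')(93, Add(6, Mul(Mul(-1, 5), 9))), -1) = Pow(Add(6, Mul(Mul(-1, 5), 9)), -1) = Pow(Add(6, Mul(-5, 9)), -1) = Pow(Add(6, -45), -1) = Pow(-39, -1) = Rational(-1, 39)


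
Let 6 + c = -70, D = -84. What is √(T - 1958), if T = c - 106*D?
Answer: √6870 ≈ 82.885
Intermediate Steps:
c = -76 (c = -6 - 70 = -76)
T = 8828 (T = -76 - 106*(-84) = -76 + 8904 = 8828)
√(T - 1958) = √(8828 - 1958) = √6870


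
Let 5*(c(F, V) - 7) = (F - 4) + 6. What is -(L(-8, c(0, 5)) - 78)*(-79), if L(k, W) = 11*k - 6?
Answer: -13588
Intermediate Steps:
c(F, V) = 37/5 + F/5 (c(F, V) = 7 + ((F - 4) + 6)/5 = 7 + ((-4 + F) + 6)/5 = 7 + (2 + F)/5 = 7 + (2/5 + F/5) = 37/5 + F/5)
L(k, W) = -6 + 11*k
-(L(-8, c(0, 5)) - 78)*(-79) = -((-6 + 11*(-8)) - 78)*(-79) = -((-6 - 88) - 78)*(-79) = -(-94 - 78)*(-79) = -(-172)*(-79) = -1*13588 = -13588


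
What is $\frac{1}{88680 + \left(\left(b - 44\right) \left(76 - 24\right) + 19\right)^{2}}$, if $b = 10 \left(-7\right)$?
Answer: $\frac{1}{35004961} \approx 2.8567 \cdot 10^{-8}$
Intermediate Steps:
$b = -70$
$\frac{1}{88680 + \left(\left(b - 44\right) \left(76 - 24\right) + 19\right)^{2}} = \frac{1}{88680 + \left(\left(-70 - 44\right) \left(76 - 24\right) + 19\right)^{2}} = \frac{1}{88680 + \left(\left(-114\right) 52 + 19\right)^{2}} = \frac{1}{88680 + \left(-5928 + 19\right)^{2}} = \frac{1}{88680 + \left(-5909\right)^{2}} = \frac{1}{88680 + 34916281} = \frac{1}{35004961}$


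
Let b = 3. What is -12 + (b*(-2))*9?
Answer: -66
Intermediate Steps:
-12 + (b*(-2))*9 = -12 + (3*(-2))*9 = -12 - 6*9 = -12 - 54 = -66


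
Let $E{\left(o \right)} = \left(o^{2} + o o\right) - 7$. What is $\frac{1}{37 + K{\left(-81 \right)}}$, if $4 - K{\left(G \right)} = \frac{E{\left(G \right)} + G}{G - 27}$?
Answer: $\frac{54}{8731} \approx 0.0061849$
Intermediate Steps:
$E{\left(o \right)} = -7 + 2 o^{2}$ ($E{\left(o \right)} = \left(o^{2} + o^{2}\right) - 7 = 2 o^{2} - 7 = -7 + 2 o^{2}$)
$K{\left(G \right)} = 4 - \frac{-7 + G + 2 G^{2}}{-27 + G}$ ($K{\left(G \right)} = 4 - \frac{\left(-7 + 2 G^{2}\right) + G}{G - 27} = 4 - \frac{-7 + G + 2 G^{2}}{-27 + G}$)
$\frac{1}{37 + K{\left(-81 \right)}} = \frac{1}{37 + \frac{-101 - 2 \left(-81\right)^{2} + 3 \left(-81\right)}{-27 - 81}} = \frac{1}{37 + \frac{-101 - 13122 - 243}{-108}} = \frac{1}{37 - \frac{-101 - 13122 - 243}{108}} = \frac{1}{37 - - \frac{6733}{54}} = \frac{1}{37 + \frac{6733}{54}} = \frac{1}{\frac{8731}{54}} = \frac{54}{8731}$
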